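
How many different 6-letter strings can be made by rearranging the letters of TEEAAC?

TEEAAC has 6 letters with A appearing twice and E appearing twice.
So there are 6! / (2!·2!) = 180 distinguishable arrangements.

180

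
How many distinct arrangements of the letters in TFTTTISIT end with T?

840

Fix T in the last position and arrange the remaining 8 letters.
Those 8 letters have I appearing twice and T appearing 4 times, giving (8)!/(4!·2!) = 840.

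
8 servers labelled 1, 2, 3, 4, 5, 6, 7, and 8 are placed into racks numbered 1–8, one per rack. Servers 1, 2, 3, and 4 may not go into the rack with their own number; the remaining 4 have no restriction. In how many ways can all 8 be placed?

Let Aᵢ (for 1 ≤ i ≤ 4) be the placements that put server i in its forbidden rack. Any j of these fix j positions, leaving (8−j)! ways to fill the rest, and there are C(4,j) ways to pick which j.
By inclusion–exclusion, the number of valid placements is Σ_{j=0}^{4} (−1)^j C(4,j)·(8−j)!.
Computing: 40320 − 20160 + 4320 − 480 + 24 = 24024.

24024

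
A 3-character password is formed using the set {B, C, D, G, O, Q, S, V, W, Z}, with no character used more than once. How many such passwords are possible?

720

With no repetition, fill the 3 characters in order: 10 choices, then 9, down to 8.
10 × 9 × 8 = 720.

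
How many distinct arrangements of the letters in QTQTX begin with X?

With the first slot taken by X, it remains to arrange the other 4 letters (QTQT).
Those 4 letters have Q appearing twice and T appearing twice, giving (4)!/(2!·2!) = 6.

6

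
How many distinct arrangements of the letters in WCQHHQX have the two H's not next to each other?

900

There are 7!/(2!·2!) = 1260 arrangements of WCQHHQX in total.
Arrangements with the H's together: treat HH as one letter, giving (6)!/(2!) = 360.
Hence 1260 − 360 = 900.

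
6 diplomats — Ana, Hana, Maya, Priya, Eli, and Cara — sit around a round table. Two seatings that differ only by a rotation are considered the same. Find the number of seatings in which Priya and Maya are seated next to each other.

48

Glue Priya and Maya into a block (2 internal orders). Seating 5 units around a circle gives (4)! arrangements.
So 2 × (4)! = 2 × 24 = 48.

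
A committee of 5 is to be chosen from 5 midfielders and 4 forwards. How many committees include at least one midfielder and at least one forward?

125

Total 5-person selections from all 9: C(9,5) = 126.
Selections missing a whole group: no midfielders → C(4,5) = 0; no forwards → C(5,5) = 1.
Both groups omitted at once is impossible, so 126 − 1 = 125.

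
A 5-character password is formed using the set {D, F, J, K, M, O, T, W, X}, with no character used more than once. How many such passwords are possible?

15120

This is a permutation of 5 out of 9: P(9,5) = 9!/4!.
9 × 8 × 7 × 6 × 5 = 15120.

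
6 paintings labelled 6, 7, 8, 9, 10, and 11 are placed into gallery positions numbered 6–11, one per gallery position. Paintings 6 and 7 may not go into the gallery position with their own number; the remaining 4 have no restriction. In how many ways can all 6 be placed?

504

Let Aᵢ (for i ∈ {6, 7}) be the placements that put painting i in its forbidden gallery position. Any j of these fix j positions, leaving (6−j)! ways to fill the rest, and there are C(2,j) ways to pick which j.
By inclusion–exclusion, the number of valid placements is Σ_{j=0}^{2} (−1)^j C(2,j)·(6−j)!.
Computing: 720 − 240 + 24 = 504.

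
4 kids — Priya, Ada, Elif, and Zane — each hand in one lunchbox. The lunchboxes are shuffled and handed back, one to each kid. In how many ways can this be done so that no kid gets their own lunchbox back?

9

This is the derangement count D_4: permutations of 4 items with no fixed point.
By inclusion–exclusion this is Σ_{j=0}^{4} (−1)^j C(4,j)·(4−j)!.
Computing: 24 − 24 + 12 − 4 + 1 = 9.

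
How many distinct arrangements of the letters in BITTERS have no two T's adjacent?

There are 7!/(2!) = 2520 arrangements of BITTERS in total.
Arrangements with the T's together: treat TT as one letter, giving (6)! = 720.
Hence 2520 − 720 = 1800.

1800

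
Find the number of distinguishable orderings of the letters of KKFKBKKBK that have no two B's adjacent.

196

There are 9!/(6!·2!) = 252 arrangements of KKFKBKKBK in total.
Arrangements with the B's together: treat BB as one letter, giving (8)!/(6!) = 56.
Subtracting, 252 − 56 = 196 arrangements keep the B's apart.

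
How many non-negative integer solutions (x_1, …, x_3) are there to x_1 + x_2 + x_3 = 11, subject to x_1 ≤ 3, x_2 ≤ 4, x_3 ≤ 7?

Ignoring the caps, the number of non-negative solutions to x_1+…+x_3 = 11 is C(13,2) = 78.
Subtract solutions that violate a single cap (substitute x_i' = x_i − (cap_i+1)): x_1 ≥ 4 gives C(9,2) = 36; x_2 ≥ 5 gives C(8,2) = 28; x_3 ≥ 8 gives C(5,2) = 10. Together 74.
Add back pairs where two caps are both exceeded: 6 + 0 + 0 = 6.
By inclusion–exclusion the count is 78 − 74 + 6 = 10.

10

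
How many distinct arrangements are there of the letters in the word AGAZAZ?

60

AGAZAZ has 6 letters with A appearing 3 times and Z appearing twice.
The number of distinct arrangements is 6!/(3!·2!) = 720/12 = 60.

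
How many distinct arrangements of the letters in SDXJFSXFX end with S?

3360

With the last slot taken by S, it remains to arrange the other 8 letters (DXJFSXFX).
Those 8 letters have F appearing twice and X appearing 3 times, giving (8)!/(3!·2!) = 3360.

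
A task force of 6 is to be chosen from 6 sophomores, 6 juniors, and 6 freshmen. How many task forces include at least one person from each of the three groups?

15795

Total 6-person selections from all 18: C(18,6) = 18564.
Subtract selections that omit an entire group: no sophomores → C(12,6) = 924; no juniors → C(12,6) = 924; no freshmen → C(12,6) = 924.
Add back selections omitting two groups (i.e. drawn from a single group): C(6,6) + C(6,6) + C(6,6) = 3.
By inclusion–exclusion: 18564 − 2772 + 3 = 15795.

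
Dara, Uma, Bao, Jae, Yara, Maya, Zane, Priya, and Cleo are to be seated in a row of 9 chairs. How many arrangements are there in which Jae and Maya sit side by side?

80640

Treat {Jae, Maya} as a single unit. There are 8 units to order, and the pair itself can be ordered 2 ways.
That gives 2 × 8! = 2 × 40320 = 80640.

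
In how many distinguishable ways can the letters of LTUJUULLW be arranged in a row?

LTUJUULLW has 9 letters with L appearing 3 times and U appearing 3 times.
Dividing 9! = 362880 by 3!·3! = 36 for the repeated letters gives 10080.

10080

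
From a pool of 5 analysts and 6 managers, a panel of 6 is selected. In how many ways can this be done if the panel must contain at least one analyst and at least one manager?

Total 6-person selections from all 11: C(11,6) = 462.
Subtract selections that omit an entire group: no analysts → C(6,6) = 1; no managers → C(5,6) = 0.
Both groups omitted at once is impossible, so 462 − 1 = 461.

461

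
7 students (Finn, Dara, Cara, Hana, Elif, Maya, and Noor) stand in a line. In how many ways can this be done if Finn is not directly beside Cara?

There are 7! = 5040 arrangements in all. If Finn and Cara are adjacent, merging them into one block gives 2·(6)! = 1440 arrangements.
Complementary counting: 5040 − 1440 = 3600.

3600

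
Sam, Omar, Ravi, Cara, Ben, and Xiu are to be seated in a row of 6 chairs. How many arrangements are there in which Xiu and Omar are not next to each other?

Of the 6! = 720 arrangements, those with Xiu and Omar adjacent number 2 × 5! = 240 (treat the pair as a block with 2 internal orders).
Complementary counting: 720 − 240 = 480.

480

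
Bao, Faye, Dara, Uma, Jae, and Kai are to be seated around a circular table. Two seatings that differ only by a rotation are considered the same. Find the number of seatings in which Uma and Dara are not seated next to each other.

72

Without the restriction there are (5)! = 120 seatings.
Those with Uma next to Dara: fuse the pair into one unit and seat 5 units around a circle — 2·(4)! = 48.
Subtracting, 120 − 48 = 72.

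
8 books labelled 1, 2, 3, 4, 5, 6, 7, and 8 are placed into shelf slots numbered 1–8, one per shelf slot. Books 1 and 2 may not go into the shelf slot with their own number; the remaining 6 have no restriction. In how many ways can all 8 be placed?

30960

Let Aᵢ (for i ∈ {1, 2}) be the placements that put book i in its forbidden shelf slot. Any j of these fix j positions, leaving (8−j)! ways to fill the rest, and there are C(2,j) ways to pick which j.
By inclusion–exclusion, the number of valid placements is Σ_{j=0}^{2} (−1)^j C(2,j)·(8−j)!.
Computing: 40320 − 10080 + 720 = 30960.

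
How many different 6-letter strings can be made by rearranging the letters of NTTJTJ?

60

The 6 letters of NTTJTJ have repeats: J appearing twice and T appearing 3 times.
Dividing 6! = 720 by 3!·2! = 12 for the repeated letters gives 60.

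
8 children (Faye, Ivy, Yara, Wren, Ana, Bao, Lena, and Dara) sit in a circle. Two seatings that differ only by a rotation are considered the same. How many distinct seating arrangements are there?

Seat Faye anywhere (absorbing the rotational symmetry), then permute the other 7: (7)! = 5040.

5040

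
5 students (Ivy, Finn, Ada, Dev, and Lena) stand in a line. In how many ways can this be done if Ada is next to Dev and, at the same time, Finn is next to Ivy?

24

Treat {Ada,Dev} as one block (2 orders) and {Finn,Ivy} as another (2 orders).
That leaves 3 units to arrange: 2 × 2 × 3! = 4 × 6 = 24.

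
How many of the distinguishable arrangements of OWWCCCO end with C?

90

Fix C in the last position and arrange the remaining 6 letters.
Those 6 letters have C appearing twice, O appearing twice, and W appearing twice, giving (6)!/(2!·2!·2!) = 90.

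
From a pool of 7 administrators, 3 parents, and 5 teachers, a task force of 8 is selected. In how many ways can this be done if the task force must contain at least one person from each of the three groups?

Total 8-person selections from all 15: C(15,8) = 6435.
Subtract selections that omit an entire group: no administrators → C(8,8) = 1; no parents → C(12,8) = 495; no teachers → C(10,8) = 45.
Add back selections omitting two groups (i.e. drawn from a single group): C(7,8) + C(3,8) + C(5,8) = 0.
By inclusion–exclusion: 6435 − 541 + 0 = 5894.

5894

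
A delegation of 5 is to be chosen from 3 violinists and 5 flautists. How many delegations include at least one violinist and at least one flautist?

55

With no constraint there are C(8,5) = 56 possible selections.
Selections missing a whole group: no violinists → C(5,5) = 1; no flautists → C(3,5) = 0.
Both groups omitted at once is impossible, so 56 − 1 = 55.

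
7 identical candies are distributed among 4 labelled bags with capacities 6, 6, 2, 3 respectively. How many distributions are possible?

By stars and bars, unrestricted non-negative solutions to x_1+…+x_4 = 7 number C(7+3,3) = 120.
Subtract solutions that violate a single cap (substitute x_i' = x_i − (cap_i+1)): x_1 ≥ 7 gives C(3,3) = 1; x_2 ≥ 7 gives C(3,3) = 1; x_3 ≥ 3 gives C(7,3) = 35; x_4 ≥ 4 gives C(6,3) = 20. Together 57.
Add back pairs where two caps are both exceeded: 0 + 0 + 0 + 0 + 0 + 1 = 1.
By inclusion–exclusion the count is 120 − 57 + 1 = 64.

64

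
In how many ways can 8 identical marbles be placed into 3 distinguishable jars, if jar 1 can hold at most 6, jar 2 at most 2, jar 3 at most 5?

Ignoring the caps, the number of non-negative solutions to x_1+…+x_3 = 8 is C(10,2) = 45.
Subtract solutions that violate a single cap (substitute x_i' = x_i − (cap_i+1)): x_1 ≥ 7 gives C(3,2) = 3; x_2 ≥ 3 gives C(7,2) = 21; x_3 ≥ 6 gives C(4,2) = 6. Together 30.
No two caps can be exceeded simultaneously, so the pair terms are all 0.
By inclusion–exclusion the count is 45 − 30 + 0 = 15.

15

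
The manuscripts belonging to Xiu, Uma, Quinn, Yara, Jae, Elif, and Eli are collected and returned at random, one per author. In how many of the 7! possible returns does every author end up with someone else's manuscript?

1854

Let Aᵢ be the assignments in which author i gets their own manuscript. We want the size of the complement of A₁∪…∪A_7.
By inclusion–exclusion this is Σ_{j=0}^{7} (−1)^j C(7,j)·(7−j)!.
Computing: 5040 − 5040 + 2520 − 840 + 210 − 42 + 7 − 1 = 1854.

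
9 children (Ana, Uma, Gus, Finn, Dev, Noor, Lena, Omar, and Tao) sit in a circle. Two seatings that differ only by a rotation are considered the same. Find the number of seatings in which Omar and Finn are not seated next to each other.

All circular seatings of 9 people number (8)! = 40320.
Seatings with Omar beside Finn: treat them as a block with 2 internal orders, giving 2 × (7)! = 10080.
Subtracting, 40320 − 10080 = 30240.

30240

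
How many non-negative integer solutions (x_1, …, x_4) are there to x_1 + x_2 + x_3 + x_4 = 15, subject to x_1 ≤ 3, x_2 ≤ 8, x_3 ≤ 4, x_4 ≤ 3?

By stars and bars, unrestricted non-negative solutions to x_1+…+x_4 = 15 number C(15+3,3) = 816.
Subtract solutions that violate a single cap (substitute x_i' = x_i − (cap_i+1)): x_1 ≥ 4 gives C(14,3) = 364; x_2 ≥ 9 gives C(9,3) = 84; x_3 ≥ 5 gives C(13,3) = 286; x_4 ≥ 4 gives C(14,3) = 364. Together 1098.
Add back pairs where two caps are both exceeded: 10 + 84 + 120 + 4 + 10 + 84 = 312.
Subtract triples: 0 + 0 + 10 + 0 = 10.
By inclusion–exclusion the count is 816 − 1098 + 312 − 10 = 20.

20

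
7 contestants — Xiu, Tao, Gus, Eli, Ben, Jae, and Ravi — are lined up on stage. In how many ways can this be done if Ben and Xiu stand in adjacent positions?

1440

Glue Ben and Xiu into one block (2 internal orders), leaving 6 units to arrange in a row.
That gives 2 × 6! = 2 × 720 = 1440.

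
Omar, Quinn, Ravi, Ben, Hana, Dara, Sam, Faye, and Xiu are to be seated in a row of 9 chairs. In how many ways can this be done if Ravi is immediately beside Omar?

80640

Treat {Ravi, Omar} as a single unit. There are 8 units to order, and the pair itself can be ordered 2 ways.
So the count is 2·(8)! = 80640.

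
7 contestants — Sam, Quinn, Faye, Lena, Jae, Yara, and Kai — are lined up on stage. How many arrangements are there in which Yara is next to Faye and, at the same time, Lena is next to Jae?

Treat {Yara,Faye} as one block (2 orders) and {Lena,Jae} as another (2 orders).
That leaves 5 units to arrange: 2 × 2 × 5! = 4 × 120 = 480.

480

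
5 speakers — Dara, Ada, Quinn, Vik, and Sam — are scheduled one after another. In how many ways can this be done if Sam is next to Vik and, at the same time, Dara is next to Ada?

24

Treat {Sam,Vik} as one block (2 orders) and {Dara,Ada} as another (2 orders).
That leaves 3 units to arrange: 2 × 2 × 3! = 4 × 6 = 24.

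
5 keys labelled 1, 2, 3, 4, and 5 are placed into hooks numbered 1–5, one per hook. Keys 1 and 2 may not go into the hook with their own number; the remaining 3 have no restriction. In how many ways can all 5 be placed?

Let Aᵢ (for i ∈ {1, 2}) be the placements that put key i in its forbidden hook. Any j of these fix j positions, leaving (5−j)! ways to fill the rest, and there are C(2,j) ways to pick which j.
By inclusion–exclusion, the number of valid placements is Σ_{j=0}^{2} (−1)^j C(2,j)·(5−j)!.
Computing: 120 − 48 + 6 = 78.

78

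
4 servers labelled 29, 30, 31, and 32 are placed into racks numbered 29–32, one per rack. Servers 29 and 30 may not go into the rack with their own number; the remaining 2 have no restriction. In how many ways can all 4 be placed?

Let Aᵢ (for i ∈ {29, 30}) be the placements that put server i in its forbidden rack. Any j of these fix j positions, leaving (4−j)! ways to fill the rest, and there are C(2,j) ways to pick which j.
By inclusion–exclusion, the number of valid placements is Σ_{j=0}^{2} (−1)^j C(2,j)·(4−j)!.
Computing: 24 − 12 + 2 = 14.

14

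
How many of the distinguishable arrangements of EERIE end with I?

Fix I in the last position and arrange the remaining 4 letters.
Those 4 letters have E appearing 3 times, giving (4)!/(3!) = 4.

4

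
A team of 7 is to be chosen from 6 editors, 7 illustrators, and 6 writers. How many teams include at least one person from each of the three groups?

46165

Unrestricted: C(19,7) = 50388 ways to pick any 7 of the 19.
Subtract selections that omit an entire group: no editors → C(13,7) = 1716; no illustrators → C(12,7) = 792; no writers → C(13,7) = 1716.
Add back selections omitting two groups (i.e. drawn from a single group): C(6,7) + C(7,7) + C(6,7) = 1.
By inclusion–exclusion: 50388 − 4224 + 1 = 46165.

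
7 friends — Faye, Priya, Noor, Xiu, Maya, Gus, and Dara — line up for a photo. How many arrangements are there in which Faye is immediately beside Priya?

Treat {Faye, Priya} as a single unit. There are 6 units to order, and the pair itself can be ordered 2 ways.
So the count is 2·(6)! = 1440.

1440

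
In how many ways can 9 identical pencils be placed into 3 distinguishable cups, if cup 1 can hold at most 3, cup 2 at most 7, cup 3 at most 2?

Without the upper bounds there are C(11,2) = 55 ways to split 9 among 3 cups.
Subtract solutions that violate a single cap (substitute x_i' = x_i − (cap_i+1)): x_1 ≥ 4 gives C(7,2) = 21; x_2 ≥ 8 gives C(3,2) = 3; x_3 ≥ 3 gives C(8,2) = 28. Together 52.
Add back pairs where two caps are both exceeded: 0 + 6 + 0 = 6.
By inclusion–exclusion the count is 55 − 52 + 6 = 9.

9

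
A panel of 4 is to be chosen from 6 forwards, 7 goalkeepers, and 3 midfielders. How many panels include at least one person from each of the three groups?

819

Total 4-person selections from all 16: C(16,4) = 1820.
Selections missing a whole group: no forwards → C(10,4) = 210; no goalkeepers → C(9,4) = 126; no midfielders → C(13,4) = 715.
Add back selections omitting two groups (i.e. drawn from a single group): C(6,4) + C(7,4) + C(3,4) = 50.
By inclusion–exclusion: 1820 − 1051 + 50 = 819.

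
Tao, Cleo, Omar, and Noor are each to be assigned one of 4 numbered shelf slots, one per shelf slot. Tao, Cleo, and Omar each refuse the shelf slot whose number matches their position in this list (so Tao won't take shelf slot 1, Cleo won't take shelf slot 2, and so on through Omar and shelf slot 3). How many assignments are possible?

Let Aᵢ (for i ∈ {1, 2, 3}) be the placements that put person i in their forbidden shelf slot. Any j of these fix j positions, leaving (4−j)! ways to fill the rest, and there are C(3,j) ways to pick which j.
By inclusion–exclusion, the number of valid placements is Σ_{j=0}^{3} (−1)^j C(3,j)·(4−j)!.
Computing: 24 − 18 + 6 − 1 = 11.

11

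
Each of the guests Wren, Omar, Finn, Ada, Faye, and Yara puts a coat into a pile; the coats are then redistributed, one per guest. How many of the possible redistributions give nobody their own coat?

265

This is the derangement count D_6: permutations of 6 items with no fixed point.
By inclusion–exclusion this is Σ_{j=0}^{6} (−1)^j C(6,j)·(6−j)!.
Computing: 720 − 720 + 360 − 120 + 30 − 6 + 1 = 265.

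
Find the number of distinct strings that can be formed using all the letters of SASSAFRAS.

2520

The 9 letters of SASSAFRAS have repeats: A appearing 3 times and S appearing 4 times.
The number of distinct arrangements is 9!/(4!·3!) = 362880/144 = 2520.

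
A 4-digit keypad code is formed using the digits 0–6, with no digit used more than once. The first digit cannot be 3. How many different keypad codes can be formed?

The first digit has 7−1 = 6 choices (anything except 3).
The remaining 3 digits are filled from the other 6 symbols without repetition: 6 × 5 × 4 = 120.
Total: 6 × 120 = 720.

720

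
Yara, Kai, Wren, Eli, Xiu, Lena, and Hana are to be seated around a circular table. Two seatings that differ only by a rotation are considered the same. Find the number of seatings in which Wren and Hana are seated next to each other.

Glue Wren and Hana into a block (2 internal orders). Seating 6 units around a circle gives (5)! arrangements.
So 2 × (5)! = 2 × 120 = 240.

240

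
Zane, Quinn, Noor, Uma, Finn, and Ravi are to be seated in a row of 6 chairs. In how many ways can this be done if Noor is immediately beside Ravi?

Place the 4 others and the Noor-Ravi pair as 5 objects in a line; the pair has 2 internal arrangements.
So the count is 2·(5)! = 240.

240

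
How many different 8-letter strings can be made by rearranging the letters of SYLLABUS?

The 8 letters of SYLLABUS have repeats: L appearing twice and S appearing twice.
Dividing 8! = 40320 by 2!·2! = 4 for the repeated letters gives 10080.

10080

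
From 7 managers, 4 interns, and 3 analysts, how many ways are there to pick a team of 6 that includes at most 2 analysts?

Split by how many analysts are chosen (0 through 2).
Sum: C(3,0)·C(11,6) + C(3,1)·C(11,5) + C(3,2)·C(11,4) = 462 + 1386 + 990 = 2838.

2838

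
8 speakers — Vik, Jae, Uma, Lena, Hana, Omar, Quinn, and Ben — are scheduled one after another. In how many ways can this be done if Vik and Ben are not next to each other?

30240

Of the 8! = 40320 arrangements, those with Vik and Ben adjacent number 2 × 7! = 10080 (treat the pair as a block with 2 internal orders).
So 40320 − 10080 = 30240 arrangements keep them apart.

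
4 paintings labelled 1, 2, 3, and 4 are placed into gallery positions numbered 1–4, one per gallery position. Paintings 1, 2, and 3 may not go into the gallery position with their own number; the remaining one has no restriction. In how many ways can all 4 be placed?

Let Aᵢ (for i ∈ {1, 2, 3}) be the placements that put painting i in its forbidden gallery position. Any j of these fix j positions, leaving (4−j)! ways to fill the rest, and there are C(3,j) ways to pick which j.
By inclusion–exclusion, the number of valid placements is Σ_{j=0}^{3} (−1)^j C(3,j)·(4−j)!.
Computing: 24 − 18 + 6 − 1 = 11.

11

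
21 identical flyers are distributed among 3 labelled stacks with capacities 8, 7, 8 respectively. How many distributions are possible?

6

By stars and bars, unrestricted non-negative solutions to x_1+…+x_3 = 21 number C(21+2,2) = 253.
Subtract solutions that violate a single cap (substitute x_i' = x_i − (cap_i+1)): x_1 ≥ 9 gives C(14,2) = 91; x_2 ≥ 8 gives C(15,2) = 105; x_3 ≥ 9 gives C(14,2) = 91. Together 287.
Add back pairs where two caps are both exceeded: 15 + 10 + 15 = 40.
By inclusion–exclusion the count is 253 − 287 + 40 = 6.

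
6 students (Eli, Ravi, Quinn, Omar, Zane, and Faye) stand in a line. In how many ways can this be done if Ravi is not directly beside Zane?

480

Of the 6! = 720 arrangements, those with Ravi and Zane adjacent number 2 × 5! = 240 (treat the pair as a block with 2 internal orders).
Complementary counting: 720 − 240 = 480.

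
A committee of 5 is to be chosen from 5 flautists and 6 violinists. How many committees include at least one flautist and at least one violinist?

455

With no constraint there are C(11,5) = 462 possible selections.
Selections missing a whole group: no flautists → C(6,5) = 6; no violinists → C(5,5) = 1.
Both groups omitted at once is impossible, so 462 − 7 = 455.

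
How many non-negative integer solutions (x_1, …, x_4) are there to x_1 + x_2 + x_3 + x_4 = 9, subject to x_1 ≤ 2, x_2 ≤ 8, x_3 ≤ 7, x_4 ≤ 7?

By stars and bars, unrestricted non-negative solutions to x_1+…+x_4 = 9 number C(9+3,3) = 220.
Subtract solutions that violate a single cap (substitute x_i' = x_i − (cap_i+1)): x_1 ≥ 3 gives C(9,3) = 84; x_2 ≥ 9 gives C(3,3) = 1; x_3 ≥ 8 gives C(4,3) = 4; x_4 ≥ 8 gives C(4,3) = 4. Together 93.
No two caps can be exceeded simultaneously, so the pair terms are all 0.
By inclusion–exclusion the count is 220 − 93 + 0 = 127.

127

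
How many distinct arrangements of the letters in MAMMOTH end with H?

120

Fix H in the last position and arrange the remaining 6 letters.
Those 6 letters have M appearing 3 times, giving (6)!/(3!) = 120.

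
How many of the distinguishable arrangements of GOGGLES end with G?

360

With the last slot taken by G, it remains to arrange the other 6 letters (OGGLES).
Those 6 letters have G appearing twice, giving (6)!/(2!) = 360.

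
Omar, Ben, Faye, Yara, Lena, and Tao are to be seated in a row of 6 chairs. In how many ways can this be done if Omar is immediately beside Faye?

240

Glue Omar and Faye into one block (2 internal orders), leaving 5 units to arrange in a row.
That gives 2 × 5! = 2 × 120 = 240.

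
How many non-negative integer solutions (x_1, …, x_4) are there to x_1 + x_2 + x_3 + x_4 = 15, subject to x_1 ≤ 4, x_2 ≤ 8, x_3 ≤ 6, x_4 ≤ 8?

Ignoring the caps, the number of non-negative solutions to x_1+…+x_4 = 15 is C(18,3) = 816.
Subtract solutions that violate a single cap (substitute x_i' = x_i − (cap_i+1)): x_1 ≥ 5 gives C(13,3) = 286; x_2 ≥ 9 gives C(9,3) = 84; x_3 ≥ 7 gives C(11,3) = 165; x_4 ≥ 9 gives C(9,3) = 84. Together 619.
Add back pairs where two caps are both exceeded: 4 + 20 + 4 + 0 + 0 + 0 = 28.
By inclusion–exclusion the count is 816 − 619 + 28 = 225.

225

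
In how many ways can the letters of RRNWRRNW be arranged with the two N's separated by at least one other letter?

There are 8!/(4!·2!·2!) = 420 arrangements of RRNWRRNW in total.
Arrangements with the N's together: treat NN as one letter, giving (7)!/(4!·2!) = 105.
Hence 420 − 105 = 315.

315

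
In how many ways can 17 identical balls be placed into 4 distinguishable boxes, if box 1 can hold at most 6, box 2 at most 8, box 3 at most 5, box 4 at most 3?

Ignoring the caps, the number of non-negative solutions to x_1+…+x_4 = 17 is C(20,3) = 1140.
Subtract solutions that violate a single cap (substitute x_i' = x_i − (cap_i+1)): x_1 ≥ 7 gives C(13,3) = 286; x_2 ≥ 9 gives C(11,3) = 165; x_3 ≥ 6 gives C(14,3) = 364; x_4 ≥ 4 gives C(16,3) = 560. Together 1375.
Add back pairs where two caps are both exceeded: 4 + 35 + 84 + 10 + 35 + 120 = 288.
Subtract triples: 0 + 0 + 1 + 0 = 1.
By inclusion–exclusion the count is 1140 − 1375 + 288 − 1 = 52.

52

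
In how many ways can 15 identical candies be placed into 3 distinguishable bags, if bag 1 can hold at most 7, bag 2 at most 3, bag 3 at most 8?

Without the upper bounds there are C(17,2) = 136 ways to split 15 among 3 bags.
Subtract solutions that violate a single cap (substitute x_i' = x_i − (cap_i+1)): x_1 ≥ 8 gives C(9,2) = 36; x_2 ≥ 4 gives C(13,2) = 78; x_3 ≥ 9 gives C(8,2) = 28. Together 142.
Add back pairs where two caps are both exceeded: 10 + 0 + 6 = 16.
By inclusion–exclusion the count is 136 − 142 + 16 = 10.

10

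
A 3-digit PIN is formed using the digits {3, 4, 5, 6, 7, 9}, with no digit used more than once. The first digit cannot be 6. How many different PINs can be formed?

The first digit has 6−1 = 5 choices (anything except 6).
The remaining 2 digits are filled from the other 5 symbols without repetition: 5 × 4 = 20.
Total: 5 × 20 = 100.

100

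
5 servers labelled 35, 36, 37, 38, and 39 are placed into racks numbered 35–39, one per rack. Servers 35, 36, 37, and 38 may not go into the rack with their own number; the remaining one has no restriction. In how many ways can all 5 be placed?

Let Aᵢ (for 35 ≤ i ≤ 38) be the placements that put server i in its forbidden rack. Any j of these fix j positions, leaving (5−j)! ways to fill the rest, and there are C(4,j) ways to pick which j.
By inclusion–exclusion, the number of valid placements is Σ_{j=0}^{4} (−1)^j C(4,j)·(5−j)!.
Computing: 120 − 96 + 36 − 8 + 1 = 53.

53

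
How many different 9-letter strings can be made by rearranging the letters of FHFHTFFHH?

630

FHFHTFFHH has 9 letters with F appearing 4 times and H appearing 4 times.
The number of distinct arrangements is 9!/(4!·4!) = 362880/576 = 630.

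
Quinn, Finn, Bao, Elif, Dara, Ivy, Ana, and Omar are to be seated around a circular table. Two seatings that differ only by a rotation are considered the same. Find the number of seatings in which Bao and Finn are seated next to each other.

1440

Glue Bao and Finn into a block (2 internal orders). Seating 7 units around a circle gives (6)! arrangements.
So 2 × (6)! = 2 × 720 = 1440.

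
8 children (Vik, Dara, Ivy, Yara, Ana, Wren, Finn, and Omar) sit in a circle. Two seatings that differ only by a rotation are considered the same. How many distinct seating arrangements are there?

Around a circle, 8 distinct people have 8!/8 = (7)! = 5040 rotationally distinct seatings.

5040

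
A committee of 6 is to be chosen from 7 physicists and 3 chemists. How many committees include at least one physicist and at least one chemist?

With no constraint there are C(10,6) = 210 possible selections.
Subtract selections that omit an entire group: no physicists → C(3,6) = 0; no chemists → C(7,6) = 7.
Both groups omitted at once is impossible, so 210 − 7 = 203.

203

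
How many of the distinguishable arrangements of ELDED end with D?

With the last slot taken by D, it remains to arrange the other 4 letters (ELED).
Those 4 letters have E appearing twice, giving (4)!/(2!) = 12.

12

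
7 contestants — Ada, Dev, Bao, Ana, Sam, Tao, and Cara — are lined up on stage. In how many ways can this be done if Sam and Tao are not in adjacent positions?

3600

There are 7! = 5040 arrangements in all. If Sam and Tao are adjacent, merging them into one block gives 2·(6)! = 1440 arrangements.
Complementary counting: 5040 − 1440 = 3600.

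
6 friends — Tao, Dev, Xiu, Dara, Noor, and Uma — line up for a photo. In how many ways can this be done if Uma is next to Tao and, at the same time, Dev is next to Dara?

96

Treat {Uma,Tao} as one block (2 orders) and {Dev,Dara} as another (2 orders).
That leaves 4 units to arrange: 2 × 2 × 4! = 4 × 24 = 96.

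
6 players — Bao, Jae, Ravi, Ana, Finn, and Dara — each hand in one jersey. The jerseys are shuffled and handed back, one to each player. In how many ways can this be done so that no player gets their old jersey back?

265

Count assignments avoiding every fixed point. For any j of the 6 players fixed to their old jersey, the other 6−j can be arranged in (6−j)! ways.
By inclusion–exclusion this is Σ_{j=0}^{6} (−1)^j C(6,j)·(6−j)!.
Computing: 720 − 720 + 360 − 120 + 30 − 6 + 1 = 265.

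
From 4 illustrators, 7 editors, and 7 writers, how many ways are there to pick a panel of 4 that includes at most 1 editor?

1485

Split by how many editors are chosen (0 through 1).
Sum: C(7,0)·C(11,4) + C(7,1)·C(11,3) = 330 + 1155 = 1485.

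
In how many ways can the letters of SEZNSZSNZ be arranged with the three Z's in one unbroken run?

Treat the 3 copies of Z as a single block. The multiset to arrange is then {ZZZ, E, N, N, S, S, S}, 7 items in all.
That gives (7)!/(3!·2!) = 420 arrangements.

420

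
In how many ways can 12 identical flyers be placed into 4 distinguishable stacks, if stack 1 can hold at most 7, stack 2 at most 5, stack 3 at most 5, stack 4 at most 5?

171

Without the upper bounds there are C(15,3) = 455 ways to split 12 among 4 stacks.
Subtract solutions that violate a single cap (substitute x_i' = x_i − (cap_i+1)): x_1 ≥ 8 gives C(7,3) = 35; x_2 ≥ 6 gives C(9,3) = 84; x_3 ≥ 6 gives C(9,3) = 84; x_4 ≥ 6 gives C(9,3) = 84. Together 287.
Add back pairs where two caps are both exceeded: 0 + 0 + 0 + 1 + 1 + 1 = 3.
By inclusion–exclusion the count is 455 − 287 + 3 = 171.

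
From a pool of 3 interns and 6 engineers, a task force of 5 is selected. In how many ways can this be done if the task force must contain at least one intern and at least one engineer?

Unrestricted: C(9,5) = 126 ways to pick any 5 of the 9.
Selections missing a whole group: no interns → C(6,5) = 6; no engineers → C(3,5) = 0.
Both groups omitted at once is impossible, so 126 − 6 = 120.

120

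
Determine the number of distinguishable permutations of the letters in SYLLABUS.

10080

SYLLABUS has 8 letters with L appearing twice and S appearing twice.
So there are 8! / (2!·2!) = 10080 distinguishable arrangements.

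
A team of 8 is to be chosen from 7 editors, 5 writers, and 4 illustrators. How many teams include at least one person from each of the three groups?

12201

With no constraint there are C(16,8) = 12870 possible selections.
Subtract selections that omit an entire group: no editors → C(9,8) = 9; no writers → C(11,8) = 165; no illustrators → C(12,8) = 495.
Add back selections omitting two groups (i.e. drawn from a single group): C(7,8) + C(5,8) + C(4,8) = 0.
By inclusion–exclusion: 12870 − 669 + 0 = 12201.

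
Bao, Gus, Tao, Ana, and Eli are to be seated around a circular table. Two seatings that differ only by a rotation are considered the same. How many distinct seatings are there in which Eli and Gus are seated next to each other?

12

Glue Eli and Gus into a block (2 internal orders). Seating 4 units around a circle gives (3)! arrangements.
So 2 × (3)! = 2 × 6 = 12.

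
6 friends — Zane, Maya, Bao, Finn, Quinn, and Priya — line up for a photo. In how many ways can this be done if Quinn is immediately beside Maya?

Treat {Quinn, Maya} as a single unit. There are 5 units to order, and the pair itself can be ordered 2 ways.
That gives 2 × 5! = 2 × 120 = 240.

240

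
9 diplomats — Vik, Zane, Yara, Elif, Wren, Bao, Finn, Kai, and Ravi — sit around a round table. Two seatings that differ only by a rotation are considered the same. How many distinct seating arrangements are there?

Seat Vik anywhere (absorbing the rotational symmetry), then permute the other 8: (8)! = 40320.

40320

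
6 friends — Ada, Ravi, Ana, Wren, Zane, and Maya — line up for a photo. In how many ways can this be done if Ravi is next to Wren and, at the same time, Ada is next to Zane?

96

Treat {Ravi,Wren} as one block (2 orders) and {Ada,Zane} as another (2 orders).
That leaves 4 units to arrange: 2 × 2 × 4! = 4 × 24 = 96.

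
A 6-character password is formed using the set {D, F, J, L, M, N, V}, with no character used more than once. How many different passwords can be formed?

With no repetition, fill the 6 characters in order: 7 choices, then 6, down to 2.
That product is 7 × 6 × 5 × 4 × 3 × 2 = 5040.

5040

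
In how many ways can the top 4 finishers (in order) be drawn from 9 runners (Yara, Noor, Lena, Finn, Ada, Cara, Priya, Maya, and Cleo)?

There are 9 choices for 1st place, 8 for 2nd, and so on down to 6 for position 4.
That gives 9 × 8 × 7 × 6 = 3024.

3024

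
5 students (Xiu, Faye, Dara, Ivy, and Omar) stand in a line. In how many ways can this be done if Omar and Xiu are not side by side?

There are 5! = 120 arrangements in all. If Omar and Xiu are adjacent, merging them into one block gives 2·(4)! = 48 arrangements.
Complementary counting: 120 − 48 = 72.

72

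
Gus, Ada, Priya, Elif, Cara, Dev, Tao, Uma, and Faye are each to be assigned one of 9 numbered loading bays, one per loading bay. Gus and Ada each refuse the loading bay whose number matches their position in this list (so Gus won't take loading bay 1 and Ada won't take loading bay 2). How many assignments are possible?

287280

Let Aᵢ (for i ∈ {1, 2}) be the placements that put person i in their forbidden loading bay. Any j of these fix j positions, leaving (9−j)! ways to fill the rest, and there are C(2,j) ways to pick which j.
By inclusion–exclusion, the number of valid placements is Σ_{j=0}^{2} (−1)^j C(2,j)·(9−j)!.
Computing: 362880 − 80640 + 5040 = 287280.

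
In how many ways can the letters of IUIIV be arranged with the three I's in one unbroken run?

Treat the 3 copies of I as a single block. The multiset to arrange is then {III, U, V}, 3 items in all.
All 3 items are distinct, so there are (3)! = 6 arrangements.

6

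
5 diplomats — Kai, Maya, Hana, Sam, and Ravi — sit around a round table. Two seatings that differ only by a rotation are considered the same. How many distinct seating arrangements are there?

24

Seat Kai anywhere (absorbing the rotational symmetry), then permute the other 4: (4)! = 24.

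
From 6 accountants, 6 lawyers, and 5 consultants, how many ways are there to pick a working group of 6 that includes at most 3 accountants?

11484

Split by how many accountants are chosen (0 through 3).
Sum: C(6,0)·C(11,6) + C(6,1)·C(11,5) + C(6,2)·C(11,4) + C(6,3)·C(11,3) = 462 + 2772 + 4950 + 3300 = 11484.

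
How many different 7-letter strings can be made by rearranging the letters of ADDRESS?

1260

Letter multiplicities in ADDRESS: A×1, D×2, E×1, R×1, S×2.
Dividing 7! = 5040 by 2!·2! = 4 for the repeated letters gives 1260.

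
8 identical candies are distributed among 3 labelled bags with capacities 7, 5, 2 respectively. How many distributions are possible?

Ignoring the caps, the number of non-negative solutions to x_1+…+x_3 = 8 is C(10,2) = 45.
Subtract solutions that violate a single cap (substitute x_i' = x_i − (cap_i+1)): x_1 ≥ 8 gives C(2,2) = 1; x_2 ≥ 6 gives C(4,2) = 6; x_3 ≥ 3 gives C(7,2) = 21. Together 28.
No two caps can be exceeded simultaneously, so the pair terms are all 0.
By inclusion–exclusion the count is 45 − 28 + 0 = 17.

17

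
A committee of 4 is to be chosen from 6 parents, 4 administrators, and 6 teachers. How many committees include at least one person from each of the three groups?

936

Total 4-person selections from all 16: C(16,4) = 1820.
Subtract selections that omit an entire group: no parents → C(10,4) = 210; no administrators → C(12,4) = 495; no teachers → C(10,4) = 210.
Add back selections omitting two groups (i.e. drawn from a single group): C(6,4) + C(4,4) + C(6,4) = 31.
By inclusion–exclusion: 1820 − 915 + 31 = 936.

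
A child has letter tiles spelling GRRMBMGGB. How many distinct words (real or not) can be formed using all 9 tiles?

7560

GRRMBMGGB has 9 letters with B appearing twice, G appearing 3 times, M appearing twice, and R appearing twice.
So there are 9! / (3!·2!·2!·2!) = 7560 distinguishable arrangements.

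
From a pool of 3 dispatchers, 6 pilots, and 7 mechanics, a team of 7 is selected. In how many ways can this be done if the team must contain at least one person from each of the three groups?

Total 7-person selections from all 16: C(16,7) = 11440.
Subtract selections that omit an entire group: no dispatchers → C(13,7) = 1716; no pilots → C(10,7) = 120; no mechanics → C(9,7) = 36.
Add back selections omitting two groups (i.e. drawn from a single group): C(3,7) + C(6,7) + C(7,7) = 1.
By inclusion–exclusion: 11440 − 1872 + 1 = 9569.

9569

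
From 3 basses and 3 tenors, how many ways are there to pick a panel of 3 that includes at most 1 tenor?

Split by how many tenors are chosen (0 through 1).
Sum: C(3,0)·C(3,3) + C(3,1)·C(3,2) = 1 + 9 = 10.

10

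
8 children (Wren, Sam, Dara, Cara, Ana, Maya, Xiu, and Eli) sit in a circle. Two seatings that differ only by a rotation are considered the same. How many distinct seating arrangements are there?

Around a circle, 8 distinct people have 8!/8 = (7)! = 5040 rotationally distinct seatings.

5040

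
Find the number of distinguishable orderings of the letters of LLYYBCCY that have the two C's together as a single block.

Treat the 2 copies of C as a single block. The multiset to arrange is then {CC, B, L, L, Y, Y, Y}, 7 items in all.
That gives (7)!/(3!·2!) = 420 arrangements.

420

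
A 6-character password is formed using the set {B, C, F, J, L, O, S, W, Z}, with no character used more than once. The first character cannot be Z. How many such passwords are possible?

The first character has 9−1 = 8 choices (anything except Z).
The remaining 5 characters are filled from the other 8 symbols without repetition: 8 × 7 × 6 × 5 × 4 = 6720.
Total: 8 × 6720 = 53760.

53760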